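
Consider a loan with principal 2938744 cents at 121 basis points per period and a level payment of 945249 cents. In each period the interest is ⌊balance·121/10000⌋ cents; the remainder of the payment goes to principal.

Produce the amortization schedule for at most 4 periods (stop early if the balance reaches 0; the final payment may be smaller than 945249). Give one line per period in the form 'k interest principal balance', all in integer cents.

1 35558 909691 2029053
2 24551 920698 1108355
3 13411 931838 176517
4 2135 176517 0

1. interest=⌊2938744·121/10000⌋=35558; principal=945249-35558=909691; balance=2938744-909691=2029053
2. interest=⌊2029053·121/10000⌋=24551; principal=945249-24551=920698; balance=2029053-920698=1108355
3. interest=⌊1108355·121/10000⌋=13411; principal=945249-13411=931838; balance=1108355-931838=176517
4. interest=⌊176517·121/10000⌋=2135; principal=min(945249-2135,176517)=176517; balance=176517-176517=0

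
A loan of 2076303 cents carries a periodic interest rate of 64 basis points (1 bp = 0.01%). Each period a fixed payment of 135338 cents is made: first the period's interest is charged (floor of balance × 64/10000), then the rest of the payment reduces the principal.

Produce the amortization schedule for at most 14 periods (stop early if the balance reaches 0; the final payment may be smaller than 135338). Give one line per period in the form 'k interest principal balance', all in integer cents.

1 13288 122050 1954253
2 12507 122831 1831422
3 11721 123617 1707805
4 10929 124409 1583396
5 10133 125205 1458191
6 9332 126006 1332185
7 8525 126813 1205372
8 7714 127624 1077748
9 6897 128441 949307
10 6075 129263 820044
11 5248 130090 689954
12 4415 130923 559031
13 3577 131761 427270
14 2734 132604 294666

1. interest=⌊2076303·64/10000⌋=13288; principal=135338-13288=122050; balance=2076303-122050=1954253
2. interest=⌊1954253·64/10000⌋=12507; principal=135338-12507=122831; balance=1954253-122831=1831422
3. interest=⌊1831422·64/10000⌋=11721; principal=135338-11721=123617; balance=1831422-123617=1707805
4. interest=⌊1707805·64/10000⌋=10929; principal=135338-10929=124409; balance=1707805-124409=1583396
5. interest=⌊1583396·64/10000⌋=10133; principal=135338-10133=125205; balance=1583396-125205=1458191
6. interest=⌊1458191·64/10000⌋=9332; principal=135338-9332=126006; balance=1458191-126006=1332185
7. interest=⌊1332185·64/10000⌋=8525; principal=135338-8525=126813; balance=1332185-126813=1205372
8. interest=⌊1205372·64/10000⌋=7714; principal=135338-7714=127624; balance=1205372-127624=1077748
9. interest=⌊1077748·64/10000⌋=6897; principal=135338-6897=128441; balance=1077748-128441=949307
10. interest=⌊949307·64/10000⌋=6075; principal=135338-6075=129263; balance=949307-129263=820044
11. interest=⌊820044·64/10000⌋=5248; principal=135338-5248=130090; balance=820044-130090=689954
12. interest=⌊689954·64/10000⌋=4415; principal=135338-4415=130923; balance=689954-130923=559031
13. interest=⌊559031·64/10000⌋=3577; principal=135338-3577=131761; balance=559031-131761=427270
14. interest=⌊427270·64/10000⌋=2734; principal=135338-2734=132604; balance=427270-132604=294666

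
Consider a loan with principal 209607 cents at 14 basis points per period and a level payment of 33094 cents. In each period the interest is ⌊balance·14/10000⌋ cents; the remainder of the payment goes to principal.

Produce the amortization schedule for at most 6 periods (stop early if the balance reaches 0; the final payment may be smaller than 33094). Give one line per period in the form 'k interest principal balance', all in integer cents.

1. interest=⌊209607·14/10000⌋=293; principal=33094-293=32801; balance=209607-32801=176806
2. interest=⌊176806·14/10000⌋=247; principal=33094-247=32847; balance=176806-32847=143959
3. interest=⌊143959·14/10000⌋=201; principal=33094-201=32893; balance=143959-32893=111066
4. interest=⌊111066·14/10000⌋=155; principal=33094-155=32939; balance=111066-32939=78127
5. interest=⌊78127·14/10000⌋=109; principal=33094-109=32985; balance=78127-32985=45142
6. interest=⌊45142·14/10000⌋=63; principal=33094-63=33031; balance=45142-33031=12111

1 293 32801 176806
2 247 32847 143959
3 201 32893 111066
4 155 32939 78127
5 109 32985 45142
6 63 33031 12111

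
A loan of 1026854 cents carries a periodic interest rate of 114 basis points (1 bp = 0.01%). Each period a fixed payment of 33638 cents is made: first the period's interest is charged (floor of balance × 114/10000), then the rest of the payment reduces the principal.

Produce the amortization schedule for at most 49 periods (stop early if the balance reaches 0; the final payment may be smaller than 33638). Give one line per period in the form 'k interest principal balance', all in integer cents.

1 11706 21932 1004922
2 11456 22182 982740
3 11203 22435 960305
4 10947 22691 937614
5 10688 22950 914664
6 10427 23211 891453
7 10162 23476 867977
8 9894 23744 844233
9 9624 24014 820219
10 9350 24288 795931
11 9073 24565 771366
12 8793 24845 746521
13 8510 25128 721393
14 8223 25415 695978
15 7934 25704 670274
16 7641 25997 644277
17 7344 26294 617983
18 7045 26593 591390
19 6741 26897 564493
20 6435 27203 537290
21 6125 27513 509777
22 5811 27827 481950
23 5494 28144 453806
24 5173 28465 425341
25 4848 28790 396551
26 4520 29118 367433
27 4188 29450 337983
28 3853 29785 308198
29 3513 30125 278073
30 3170 30468 247605
31 2822 30816 216789
32 2471 31167 185622
33 2116 31522 154100
34 1756 31882 122218
35 1393 32245 89973
36 1025 32613 57360
37 653 32985 24375
38 277 24375 0

1. interest=⌊1026854·114/10000⌋=11706; principal=33638-11706=21932; balance=1026854-21932=1004922
2. interest=⌊1004922·114/10000⌋=11456; principal=33638-11456=22182; balance=1004922-22182=982740
3. interest=⌊982740·114/10000⌋=11203; principal=33638-11203=22435; balance=982740-22435=960305
4. interest=⌊960305·114/10000⌋=10947; principal=33638-10947=22691; balance=960305-22691=937614
5. interest=⌊937614·114/10000⌋=10688; principal=33638-10688=22950; balance=937614-22950=914664
6. interest=⌊914664·114/10000⌋=10427; principal=33638-10427=23211; balance=914664-23211=891453
7. interest=⌊891453·114/10000⌋=10162; principal=33638-10162=23476; balance=891453-23476=867977
8. interest=⌊867977·114/10000⌋=9894; principal=33638-9894=23744; balance=867977-23744=844233
9. interest=⌊844233·114/10000⌋=9624; principal=33638-9624=24014; balance=844233-24014=820219
10. interest=⌊820219·114/10000⌋=9350; principal=33638-9350=24288; balance=820219-24288=795931
11. interest=⌊795931·114/10000⌋=9073; principal=33638-9073=24565; balance=795931-24565=771366
12. interest=⌊771366·114/10000⌋=8793; principal=33638-8793=24845; balance=771366-24845=746521
13. interest=⌊746521·114/10000⌋=8510; principal=33638-8510=25128; balance=746521-25128=721393
14. interest=⌊721393·114/10000⌋=8223; principal=33638-8223=25415; balance=721393-25415=695978
15. interest=⌊695978·114/10000⌋=7934; principal=33638-7934=25704; balance=695978-25704=670274
16. interest=⌊670274·114/10000⌋=7641; principal=33638-7641=25997; balance=670274-25997=644277
17. interest=⌊644277·114/10000⌋=7344; principal=33638-7344=26294; balance=644277-26294=617983
18. interest=⌊617983·114/10000⌋=7045; principal=33638-7045=26593; balance=617983-26593=591390
19. interest=⌊591390·114/10000⌋=6741; principal=33638-6741=26897; balance=591390-26897=564493
20. interest=⌊564493·114/10000⌋=6435; principal=33638-6435=27203; balance=564493-27203=537290
21. interest=⌊537290·114/10000⌋=6125; principal=33638-6125=27513; balance=537290-27513=509777
22. interest=⌊509777·114/10000⌋=5811; principal=33638-5811=27827; balance=509777-27827=481950
23. interest=⌊481950·114/10000⌋=5494; principal=33638-5494=28144; balance=481950-28144=453806
24. interest=⌊453806·114/10000⌋=5173; principal=33638-5173=28465; balance=453806-28465=425341
25. interest=⌊425341·114/10000⌋=4848; principal=33638-4848=28790; balance=425341-28790=396551
26. interest=⌊396551·114/10000⌋=4520; principal=33638-4520=29118; balance=396551-29118=367433
27. interest=⌊367433·114/10000⌋=4188; principal=33638-4188=29450; balance=367433-29450=337983
28. interest=⌊337983·114/10000⌋=3853; principal=33638-3853=29785; balance=337983-29785=308198
29. interest=⌊308198·114/10000⌋=3513; principal=33638-3513=30125; balance=308198-30125=278073
30. interest=⌊278073·114/10000⌋=3170; principal=33638-3170=30468; balance=278073-30468=247605
31. interest=⌊247605·114/10000⌋=2822; principal=33638-2822=30816; balance=247605-30816=216789
32. interest=⌊216789·114/10000⌋=2471; principal=33638-2471=31167; balance=216789-31167=185622
33. interest=⌊185622·114/10000⌋=2116; principal=33638-2116=31522; balance=185622-31522=154100
34. interest=⌊154100·114/10000⌋=1756; principal=33638-1756=31882; balance=154100-31882=122218
35. interest=⌊122218·114/10000⌋=1393; principal=33638-1393=32245; balance=122218-32245=89973
36. interest=⌊89973·114/10000⌋=1025; principal=33638-1025=32613; balance=89973-32613=57360
37. interest=⌊57360·114/10000⌋=653; principal=33638-653=32985; balance=57360-32985=24375
38. interest=⌊24375·114/10000⌋=277; principal=min(33638-277,24375)=24375; balance=24375-24375=0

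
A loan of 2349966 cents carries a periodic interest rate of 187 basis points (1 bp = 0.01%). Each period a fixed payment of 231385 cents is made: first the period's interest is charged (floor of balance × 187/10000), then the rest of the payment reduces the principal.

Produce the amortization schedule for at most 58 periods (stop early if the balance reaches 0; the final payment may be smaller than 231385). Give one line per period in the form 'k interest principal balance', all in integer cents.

1. interest=⌊2349966·187/10000⌋=43944; principal=231385-43944=187441; balance=2349966-187441=2162525
2. interest=⌊2162525·187/10000⌋=40439; principal=231385-40439=190946; balance=2162525-190946=1971579
3. interest=⌊1971579·187/10000⌋=36868; principal=231385-36868=194517; balance=1971579-194517=1777062
4. interest=⌊1777062·187/10000⌋=33231; principal=231385-33231=198154; balance=1777062-198154=1578908
5. interest=⌊1578908·187/10000⌋=29525; principal=231385-29525=201860; balance=1578908-201860=1377048
6. interest=⌊1377048·187/10000⌋=25750; principal=231385-25750=205635; balance=1377048-205635=1171413
7. interest=⌊1171413·187/10000⌋=21905; principal=231385-21905=209480; balance=1171413-209480=961933
8. interest=⌊961933·187/10000⌋=17988; principal=231385-17988=213397; balance=961933-213397=748536
9. interest=⌊748536·187/10000⌋=13997; principal=231385-13997=217388; balance=748536-217388=531148
10. interest=⌊531148·187/10000⌋=9932; principal=231385-9932=221453; balance=531148-221453=309695
11. interest=⌊309695·187/10000⌋=5791; principal=231385-5791=225594; balance=309695-225594=84101
12. interest=⌊84101·187/10000⌋=1572; principal=min(231385-1572,84101)=84101; balance=84101-84101=0

1 43944 187441 2162525
2 40439 190946 1971579
3 36868 194517 1777062
4 33231 198154 1578908
5 29525 201860 1377048
6 25750 205635 1171413
7 21905 209480 961933
8 17988 213397 748536
9 13997 217388 531148
10 9932 221453 309695
11 5791 225594 84101
12 1572 84101 0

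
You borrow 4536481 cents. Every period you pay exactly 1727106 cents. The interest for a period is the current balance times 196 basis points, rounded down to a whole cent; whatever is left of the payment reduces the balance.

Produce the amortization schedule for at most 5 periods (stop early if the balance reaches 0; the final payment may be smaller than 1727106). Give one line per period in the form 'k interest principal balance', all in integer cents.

1 88915 1638191 2898290
2 56806 1670300 1227990
3 24068 1227990 0

1. interest=⌊4536481·196/10000⌋=88915; principal=1727106-88915=1638191; balance=4536481-1638191=2898290
2. interest=⌊2898290·196/10000⌋=56806; principal=1727106-56806=1670300; balance=2898290-1670300=1227990
3. interest=⌊1227990·196/10000⌋=24068; principal=min(1727106-24068,1227990)=1227990; balance=1227990-1227990=0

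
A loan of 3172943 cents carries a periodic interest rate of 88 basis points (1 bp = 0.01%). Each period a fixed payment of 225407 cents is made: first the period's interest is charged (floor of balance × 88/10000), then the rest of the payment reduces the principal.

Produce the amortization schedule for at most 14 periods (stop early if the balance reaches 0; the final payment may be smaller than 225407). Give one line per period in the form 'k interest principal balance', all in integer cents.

1 27921 197486 2975457
2 26184 199223 2776234
3 24430 200977 2575257
4 22662 202745 2372512
5 20878 204529 2167983
6 19078 206329 1961654
7 17262 208145 1753509
8 15430 209977 1543532
9 13583 211824 1331708
10 11719 213688 1118020
11 9838 215569 902451
12 7941 217466 684985
13 6027 219380 465605
14 4097 221310 244295

1. interest=⌊3172943·88/10000⌋=27921; principal=225407-27921=197486; balance=3172943-197486=2975457
2. interest=⌊2975457·88/10000⌋=26184; principal=225407-26184=199223; balance=2975457-199223=2776234
3. interest=⌊2776234·88/10000⌋=24430; principal=225407-24430=200977; balance=2776234-200977=2575257
4. interest=⌊2575257·88/10000⌋=22662; principal=225407-22662=202745; balance=2575257-202745=2372512
5. interest=⌊2372512·88/10000⌋=20878; principal=225407-20878=204529; balance=2372512-204529=2167983
6. interest=⌊2167983·88/10000⌋=19078; principal=225407-19078=206329; balance=2167983-206329=1961654
7. interest=⌊1961654·88/10000⌋=17262; principal=225407-17262=208145; balance=1961654-208145=1753509
8. interest=⌊1753509·88/10000⌋=15430; principal=225407-15430=209977; balance=1753509-209977=1543532
9. interest=⌊1543532·88/10000⌋=13583; principal=225407-13583=211824; balance=1543532-211824=1331708
10. interest=⌊1331708·88/10000⌋=11719; principal=225407-11719=213688; balance=1331708-213688=1118020
11. interest=⌊1118020·88/10000⌋=9838; principal=225407-9838=215569; balance=1118020-215569=902451
12. interest=⌊902451·88/10000⌋=7941; principal=225407-7941=217466; balance=902451-217466=684985
13. interest=⌊684985·88/10000⌋=6027; principal=225407-6027=219380; balance=684985-219380=465605
14. interest=⌊465605·88/10000⌋=4097; principal=225407-4097=221310; balance=465605-221310=244295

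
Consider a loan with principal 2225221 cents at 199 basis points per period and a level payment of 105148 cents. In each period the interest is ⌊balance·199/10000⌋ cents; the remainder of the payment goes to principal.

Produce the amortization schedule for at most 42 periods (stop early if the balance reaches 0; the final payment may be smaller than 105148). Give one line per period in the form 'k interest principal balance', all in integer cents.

1. interest=⌊2225221·199/10000⌋=44281; principal=105148-44281=60867; balance=2225221-60867=2164354
2. interest=⌊2164354·199/10000⌋=43070; principal=105148-43070=62078; balance=2164354-62078=2102276
3. interest=⌊2102276·199/10000⌋=41835; principal=105148-41835=63313; balance=2102276-63313=2038963
4. interest=⌊2038963·199/10000⌋=40575; principal=105148-40575=64573; balance=2038963-64573=1974390
5. interest=⌊1974390·199/10000⌋=39290; principal=105148-39290=65858; balance=1974390-65858=1908532
6. interest=⌊1908532·199/10000⌋=37979; principal=105148-37979=67169; balance=1908532-67169=1841363
7. interest=⌊1841363·199/10000⌋=36643; principal=105148-36643=68505; balance=1841363-68505=1772858
8. interest=⌊1772858·199/10000⌋=35279; principal=105148-35279=69869; balance=1772858-69869=1702989
9. interest=⌊1702989·199/10000⌋=33889; principal=105148-33889=71259; balance=1702989-71259=1631730
10. interest=⌊1631730·199/10000⌋=32471; principal=105148-32471=72677; balance=1631730-72677=1559053
11. interest=⌊1559053·199/10000⌋=31025; principal=105148-31025=74123; balance=1559053-74123=1484930
12. interest=⌊1484930·199/10000⌋=29550; principal=105148-29550=75598; balance=1484930-75598=1409332
13. interest=⌊1409332·199/10000⌋=28045; principal=105148-28045=77103; balance=1409332-77103=1332229
14. interest=⌊1332229·199/10000⌋=26511; principal=105148-26511=78637; balance=1332229-78637=1253592
15. interest=⌊1253592·199/10000⌋=24946; principal=105148-24946=80202; balance=1253592-80202=1173390
16. interest=⌊1173390·199/10000⌋=23350; principal=105148-23350=81798; balance=1173390-81798=1091592
17. interest=⌊1091592·199/10000⌋=21722; principal=105148-21722=83426; balance=1091592-83426=1008166
18. interest=⌊1008166·199/10000⌋=20062; principal=105148-20062=85086; balance=1008166-85086=923080
19. interest=⌊923080·199/10000⌋=18369; principal=105148-18369=86779; balance=923080-86779=836301
20. interest=⌊836301·199/10000⌋=16642; principal=105148-16642=88506; balance=836301-88506=747795
21. interest=⌊747795·199/10000⌋=14881; principal=105148-14881=90267; balance=747795-90267=657528
22. interest=⌊657528·199/10000⌋=13084; principal=105148-13084=92064; balance=657528-92064=565464
23. interest=⌊565464·199/10000⌋=11252; principal=105148-11252=93896; balance=565464-93896=471568
24. interest=⌊471568·199/10000⌋=9384; principal=105148-9384=95764; balance=471568-95764=375804
25. interest=⌊375804·199/10000⌋=7478; principal=105148-7478=97670; balance=375804-97670=278134
26. interest=⌊278134·199/10000⌋=5534; principal=105148-5534=99614; balance=278134-99614=178520
27. interest=⌊178520·199/10000⌋=3552; principal=105148-3552=101596; balance=178520-101596=76924
28. interest=⌊76924·199/10000⌋=1530; principal=min(105148-1530,76924)=76924; balance=76924-76924=0

1 44281 60867 2164354
2 43070 62078 2102276
3 41835 63313 2038963
4 40575 64573 1974390
5 39290 65858 1908532
6 37979 67169 1841363
7 36643 68505 1772858
8 35279 69869 1702989
9 33889 71259 1631730
10 32471 72677 1559053
11 31025 74123 1484930
12 29550 75598 1409332
13 28045 77103 1332229
14 26511 78637 1253592
15 24946 80202 1173390
16 23350 81798 1091592
17 21722 83426 1008166
18 20062 85086 923080
19 18369 86779 836301
20 16642 88506 747795
21 14881 90267 657528
22 13084 92064 565464
23 11252 93896 471568
24 9384 95764 375804
25 7478 97670 278134
26 5534 99614 178520
27 3552 101596 76924
28 1530 76924 0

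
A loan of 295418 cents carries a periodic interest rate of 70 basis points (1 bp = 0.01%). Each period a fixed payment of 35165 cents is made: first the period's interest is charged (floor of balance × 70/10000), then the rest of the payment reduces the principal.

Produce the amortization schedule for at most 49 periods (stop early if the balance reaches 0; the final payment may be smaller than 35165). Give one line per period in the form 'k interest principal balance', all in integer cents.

1 2067 33098 262320
2 1836 33329 228991
3 1602 33563 195428
4 1367 33798 161630
5 1131 34034 127596
6 893 34272 93324
7 653 34512 58812
8 411 34754 24058
9 168 24058 0

1. interest=⌊295418·70/10000⌋=2067; principal=35165-2067=33098; balance=295418-33098=262320
2. interest=⌊262320·70/10000⌋=1836; principal=35165-1836=33329; balance=262320-33329=228991
3. interest=⌊228991·70/10000⌋=1602; principal=35165-1602=33563; balance=228991-33563=195428
4. interest=⌊195428·70/10000⌋=1367; principal=35165-1367=33798; balance=195428-33798=161630
5. interest=⌊161630·70/10000⌋=1131; principal=35165-1131=34034; balance=161630-34034=127596
6. interest=⌊127596·70/10000⌋=893; principal=35165-893=34272; balance=127596-34272=93324
7. interest=⌊93324·70/10000⌋=653; principal=35165-653=34512; balance=93324-34512=58812
8. interest=⌊58812·70/10000⌋=411; principal=35165-411=34754; balance=58812-34754=24058
9. interest=⌊24058·70/10000⌋=168; principal=min(35165-168,24058)=24058; balance=24058-24058=0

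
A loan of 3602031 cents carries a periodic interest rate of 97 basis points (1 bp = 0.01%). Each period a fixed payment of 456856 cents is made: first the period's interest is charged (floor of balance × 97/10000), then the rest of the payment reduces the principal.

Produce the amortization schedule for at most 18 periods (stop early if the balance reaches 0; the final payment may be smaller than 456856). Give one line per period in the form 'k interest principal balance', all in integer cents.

1 34939 421917 3180114
2 30847 426009 2754105
3 26714 430142 2323963
4 22542 434314 1889649
5 18329 438527 1451122
6 14075 442781 1008341
7 9780 447076 561265
8 5444 451412 109853
9 1065 109853 0

1. interest=⌊3602031·97/10000⌋=34939; principal=456856-34939=421917; balance=3602031-421917=3180114
2. interest=⌊3180114·97/10000⌋=30847; principal=456856-30847=426009; balance=3180114-426009=2754105
3. interest=⌊2754105·97/10000⌋=26714; principal=456856-26714=430142; balance=2754105-430142=2323963
4. interest=⌊2323963·97/10000⌋=22542; principal=456856-22542=434314; balance=2323963-434314=1889649
5. interest=⌊1889649·97/10000⌋=18329; principal=456856-18329=438527; balance=1889649-438527=1451122
6. interest=⌊1451122·97/10000⌋=14075; principal=456856-14075=442781; balance=1451122-442781=1008341
7. interest=⌊1008341·97/10000⌋=9780; principal=456856-9780=447076; balance=1008341-447076=561265
8. interest=⌊561265·97/10000⌋=5444; principal=456856-5444=451412; balance=561265-451412=109853
9. interest=⌊109853·97/10000⌋=1065; principal=min(456856-1065,109853)=109853; balance=109853-109853=0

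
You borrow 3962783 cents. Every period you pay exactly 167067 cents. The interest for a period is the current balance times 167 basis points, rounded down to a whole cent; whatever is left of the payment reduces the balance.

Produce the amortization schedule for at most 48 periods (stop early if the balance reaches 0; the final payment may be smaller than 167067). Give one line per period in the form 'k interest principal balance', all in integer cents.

1. interest=⌊3962783·167/10000⌋=66178; principal=167067-66178=100889; balance=3962783-100889=3861894
2. interest=⌊3861894·167/10000⌋=64493; principal=167067-64493=102574; balance=3861894-102574=3759320
3. interest=⌊3759320·167/10000⌋=62780; principal=167067-62780=104287; balance=3759320-104287=3655033
4. interest=⌊3655033·167/10000⌋=61039; principal=167067-61039=106028; balance=3655033-106028=3549005
5. interest=⌊3549005·167/10000⌋=59268; principal=167067-59268=107799; balance=3549005-107799=3441206
6. interest=⌊3441206·167/10000⌋=57468; principal=167067-57468=109599; balance=3441206-109599=3331607
7. interest=⌊3331607·167/10000⌋=55637; principal=167067-55637=111430; balance=3331607-111430=3220177
8. interest=⌊3220177·167/10000⌋=53776; principal=167067-53776=113291; balance=3220177-113291=3106886
9. interest=⌊3106886·167/10000⌋=51884; principal=167067-51884=115183; balance=3106886-115183=2991703
10. interest=⌊2991703·167/10000⌋=49961; principal=167067-49961=117106; balance=2991703-117106=2874597
11. interest=⌊2874597·167/10000⌋=48005; principal=167067-48005=119062; balance=2874597-119062=2755535
12. interest=⌊2755535·167/10000⌋=46017; principal=167067-46017=121050; balance=2755535-121050=2634485
13. interest=⌊2634485·167/10000⌋=43995; principal=167067-43995=123072; balance=2634485-123072=2511413
14. interest=⌊2511413·167/10000⌋=41940; principal=167067-41940=125127; balance=2511413-125127=2386286
15. interest=⌊2386286·167/10000⌋=39850; principal=167067-39850=127217; balance=2386286-127217=2259069
16. interest=⌊2259069·167/10000⌋=37726; principal=167067-37726=129341; balance=2259069-129341=2129728
17. interest=⌊2129728·167/10000⌋=35566; principal=167067-35566=131501; balance=2129728-131501=1998227
18. interest=⌊1998227·167/10000⌋=33370; principal=167067-33370=133697; balance=1998227-133697=1864530
19. interest=⌊1864530·167/10000⌋=31137; principal=167067-31137=135930; balance=1864530-135930=1728600
20. interest=⌊1728600·167/10000⌋=28867; principal=167067-28867=138200; balance=1728600-138200=1590400
21. interest=⌊1590400·167/10000⌋=26559; principal=167067-26559=140508; balance=1590400-140508=1449892
22. interest=⌊1449892·167/10000⌋=24213; principal=167067-24213=142854; balance=1449892-142854=1307038
23. interest=⌊1307038·167/10000⌋=21827; principal=167067-21827=145240; balance=1307038-145240=1161798
24. interest=⌊1161798·167/10000⌋=19402; principal=167067-19402=147665; balance=1161798-147665=1014133
25. interest=⌊1014133·167/10000⌋=16936; principal=167067-16936=150131; balance=1014133-150131=864002
26. interest=⌊864002·167/10000⌋=14428; principal=167067-14428=152639; balance=864002-152639=711363
27. interest=⌊711363·167/10000⌋=11879; principal=167067-11879=155188; balance=711363-155188=556175
28. interest=⌊556175·167/10000⌋=9288; principal=167067-9288=157779; balance=556175-157779=398396
29. interest=⌊398396·167/10000⌋=6653; principal=167067-6653=160414; balance=398396-160414=237982
30. interest=⌊237982·167/10000⌋=3974; principal=167067-3974=163093; balance=237982-163093=74889
31. interest=⌊74889·167/10000⌋=1250; principal=min(167067-1250,74889)=74889; balance=74889-74889=0

1 66178 100889 3861894
2 64493 102574 3759320
3 62780 104287 3655033
4 61039 106028 3549005
5 59268 107799 3441206
6 57468 109599 3331607
7 55637 111430 3220177
8 53776 113291 3106886
9 51884 115183 2991703
10 49961 117106 2874597
11 48005 119062 2755535
12 46017 121050 2634485
13 43995 123072 2511413
14 41940 125127 2386286
15 39850 127217 2259069
16 37726 129341 2129728
17 35566 131501 1998227
18 33370 133697 1864530
19 31137 135930 1728600
20 28867 138200 1590400
21 26559 140508 1449892
22 24213 142854 1307038
23 21827 145240 1161798
24 19402 147665 1014133
25 16936 150131 864002
26 14428 152639 711363
27 11879 155188 556175
28 9288 157779 398396
29 6653 160414 237982
30 3974 163093 74889
31 1250 74889 0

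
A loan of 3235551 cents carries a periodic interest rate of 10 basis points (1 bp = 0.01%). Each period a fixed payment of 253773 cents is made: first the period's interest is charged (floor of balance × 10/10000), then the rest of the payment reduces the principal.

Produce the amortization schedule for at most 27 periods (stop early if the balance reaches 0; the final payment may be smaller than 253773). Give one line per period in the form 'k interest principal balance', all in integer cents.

1. interest=⌊3235551·10/10000⌋=3235; principal=253773-3235=250538; balance=3235551-250538=2985013
2. interest=⌊2985013·10/10000⌋=2985; principal=253773-2985=250788; balance=2985013-250788=2734225
3. interest=⌊2734225·10/10000⌋=2734; principal=253773-2734=251039; balance=2734225-251039=2483186
4. interest=⌊2483186·10/10000⌋=2483; principal=253773-2483=251290; balance=2483186-251290=2231896
5. interest=⌊2231896·10/10000⌋=2231; principal=253773-2231=251542; balance=2231896-251542=1980354
6. interest=⌊1980354·10/10000⌋=1980; principal=253773-1980=251793; balance=1980354-251793=1728561
7. interest=⌊1728561·10/10000⌋=1728; principal=253773-1728=252045; balance=1728561-252045=1476516
8. interest=⌊1476516·10/10000⌋=1476; principal=253773-1476=252297; balance=1476516-252297=1224219
9. interest=⌊1224219·10/10000⌋=1224; principal=253773-1224=252549; balance=1224219-252549=971670
10. interest=⌊971670·10/10000⌋=971; principal=253773-971=252802; balance=971670-252802=718868
11. interest=⌊718868·10/10000⌋=718; principal=253773-718=253055; balance=718868-253055=465813
12. interest=⌊465813·10/10000⌋=465; principal=253773-465=253308; balance=465813-253308=212505
13. interest=⌊212505·10/10000⌋=212; principal=min(253773-212,212505)=212505; balance=212505-212505=0

1 3235 250538 2985013
2 2985 250788 2734225
3 2734 251039 2483186
4 2483 251290 2231896
5 2231 251542 1980354
6 1980 251793 1728561
7 1728 252045 1476516
8 1476 252297 1224219
9 1224 252549 971670
10 971 252802 718868
11 718 253055 465813
12 465 253308 212505
13 212 212505 0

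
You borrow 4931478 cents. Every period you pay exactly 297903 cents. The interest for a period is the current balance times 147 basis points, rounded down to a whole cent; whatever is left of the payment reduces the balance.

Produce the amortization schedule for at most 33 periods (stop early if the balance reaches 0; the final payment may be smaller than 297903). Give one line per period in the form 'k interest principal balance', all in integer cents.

1 72492 225411 4706067
2 69179 228724 4477343
3 65816 232087 4245256
4 62405 235498 4009758
5 58943 238960 3770798
6 55430 242473 3528325
7 51866 246037 3282288
8 48249 249654 3032634
9 44579 253324 2779310
10 40855 257048 2522262
11 37077 260826 2261436
12 33243 264660 1996776
13 29352 268551 1728225
14 25404 272499 1455726
15 21399 276504 1179222
16 17334 280569 898653
17 13210 284693 613960
18 9025 288878 325082
19 4778 293125 31957
20 469 31957 0

1. interest=⌊4931478·147/10000⌋=72492; principal=297903-72492=225411; balance=4931478-225411=4706067
2. interest=⌊4706067·147/10000⌋=69179; principal=297903-69179=228724; balance=4706067-228724=4477343
3. interest=⌊4477343·147/10000⌋=65816; principal=297903-65816=232087; balance=4477343-232087=4245256
4. interest=⌊4245256·147/10000⌋=62405; principal=297903-62405=235498; balance=4245256-235498=4009758
5. interest=⌊4009758·147/10000⌋=58943; principal=297903-58943=238960; balance=4009758-238960=3770798
6. interest=⌊3770798·147/10000⌋=55430; principal=297903-55430=242473; balance=3770798-242473=3528325
7. interest=⌊3528325·147/10000⌋=51866; principal=297903-51866=246037; balance=3528325-246037=3282288
8. interest=⌊3282288·147/10000⌋=48249; principal=297903-48249=249654; balance=3282288-249654=3032634
9. interest=⌊3032634·147/10000⌋=44579; principal=297903-44579=253324; balance=3032634-253324=2779310
10. interest=⌊2779310·147/10000⌋=40855; principal=297903-40855=257048; balance=2779310-257048=2522262
11. interest=⌊2522262·147/10000⌋=37077; principal=297903-37077=260826; balance=2522262-260826=2261436
12. interest=⌊2261436·147/10000⌋=33243; principal=297903-33243=264660; balance=2261436-264660=1996776
13. interest=⌊1996776·147/10000⌋=29352; principal=297903-29352=268551; balance=1996776-268551=1728225
14. interest=⌊1728225·147/10000⌋=25404; principal=297903-25404=272499; balance=1728225-272499=1455726
15. interest=⌊1455726·147/10000⌋=21399; principal=297903-21399=276504; balance=1455726-276504=1179222
16. interest=⌊1179222·147/10000⌋=17334; principal=297903-17334=280569; balance=1179222-280569=898653
17. interest=⌊898653·147/10000⌋=13210; principal=297903-13210=284693; balance=898653-284693=613960
18. interest=⌊613960·147/10000⌋=9025; principal=297903-9025=288878; balance=613960-288878=325082
19. interest=⌊325082·147/10000⌋=4778; principal=297903-4778=293125; balance=325082-293125=31957
20. interest=⌊31957·147/10000⌋=469; principal=min(297903-469,31957)=31957; balance=31957-31957=0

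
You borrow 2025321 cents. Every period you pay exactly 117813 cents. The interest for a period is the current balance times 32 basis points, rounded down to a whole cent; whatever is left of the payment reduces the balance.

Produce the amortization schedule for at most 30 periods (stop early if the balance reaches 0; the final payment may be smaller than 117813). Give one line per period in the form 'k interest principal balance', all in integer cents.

1 6481 111332 1913989
2 6124 111689 1802300
3 5767 112046 1690254
4 5408 112405 1577849
5 5049 112764 1465085
6 4688 113125 1351960
7 4326 113487 1238473
8 3963 113850 1124623
9 3598 114215 1010408
10 3233 114580 895828
11 2866 114947 780881
12 2498 115315 665566
13 2129 115684 549882
14 1759 116054 433828
15 1388 116425 317403
16 1015 116798 200605
17 641 117172 83433
18 266 83433 0

1. interest=⌊2025321·32/10000⌋=6481; principal=117813-6481=111332; balance=2025321-111332=1913989
2. interest=⌊1913989·32/10000⌋=6124; principal=117813-6124=111689; balance=1913989-111689=1802300
3. interest=⌊1802300·32/10000⌋=5767; principal=117813-5767=112046; balance=1802300-112046=1690254
4. interest=⌊1690254·32/10000⌋=5408; principal=117813-5408=112405; balance=1690254-112405=1577849
5. interest=⌊1577849·32/10000⌋=5049; principal=117813-5049=112764; balance=1577849-112764=1465085
6. interest=⌊1465085·32/10000⌋=4688; principal=117813-4688=113125; balance=1465085-113125=1351960
7. interest=⌊1351960·32/10000⌋=4326; principal=117813-4326=113487; balance=1351960-113487=1238473
8. interest=⌊1238473·32/10000⌋=3963; principal=117813-3963=113850; balance=1238473-113850=1124623
9. interest=⌊1124623·32/10000⌋=3598; principal=117813-3598=114215; balance=1124623-114215=1010408
10. interest=⌊1010408·32/10000⌋=3233; principal=117813-3233=114580; balance=1010408-114580=895828
11. interest=⌊895828·32/10000⌋=2866; principal=117813-2866=114947; balance=895828-114947=780881
12. interest=⌊780881·32/10000⌋=2498; principal=117813-2498=115315; balance=780881-115315=665566
13. interest=⌊665566·32/10000⌋=2129; principal=117813-2129=115684; balance=665566-115684=549882
14. interest=⌊549882·32/10000⌋=1759; principal=117813-1759=116054; balance=549882-116054=433828
15. interest=⌊433828·32/10000⌋=1388; principal=117813-1388=116425; balance=433828-116425=317403
16. interest=⌊317403·32/10000⌋=1015; principal=117813-1015=116798; balance=317403-116798=200605
17. interest=⌊200605·32/10000⌋=641; principal=117813-641=117172; balance=200605-117172=83433
18. interest=⌊83433·32/10000⌋=266; principal=min(117813-266,83433)=83433; balance=83433-83433=0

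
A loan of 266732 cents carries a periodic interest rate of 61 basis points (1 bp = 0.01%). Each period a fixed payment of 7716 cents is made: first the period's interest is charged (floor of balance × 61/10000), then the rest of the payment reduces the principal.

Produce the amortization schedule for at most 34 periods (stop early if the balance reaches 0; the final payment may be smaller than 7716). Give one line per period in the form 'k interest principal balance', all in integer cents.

1 1627 6089 260643
2 1589 6127 254516
3 1552 6164 248352
4 1514 6202 242150
5 1477 6239 235911
6 1439 6277 229634
7 1400 6316 223318
8 1362 6354 216964
9 1323 6393 210571
10 1284 6432 204139
11 1245 6471 197668
12 1205 6511 191157
13 1166 6550 184607
14 1126 6590 178017
15 1085 6631 171386
16 1045 6671 164715
17 1004 6712 158003
18 963 6753 151250
19 922 6794 144456
20 881 6835 137621
21 839 6877 130744
22 797 6919 123825
23 755 6961 116864
24 712 7004 109860
25 670 7046 102814
26 627 7089 95725
27 583 7133 88592
28 540 7176 81416
29 496 7220 74196
30 452 7264 66932
31 408 7308 59624
32 363 7353 52271
33 318 7398 44873
34 273 7443 37430

1. interest=⌊266732·61/10000⌋=1627; principal=7716-1627=6089; balance=266732-6089=260643
2. interest=⌊260643·61/10000⌋=1589; principal=7716-1589=6127; balance=260643-6127=254516
3. interest=⌊254516·61/10000⌋=1552; principal=7716-1552=6164; balance=254516-6164=248352
4. interest=⌊248352·61/10000⌋=1514; principal=7716-1514=6202; balance=248352-6202=242150
5. interest=⌊242150·61/10000⌋=1477; principal=7716-1477=6239; balance=242150-6239=235911
6. interest=⌊235911·61/10000⌋=1439; principal=7716-1439=6277; balance=235911-6277=229634
7. interest=⌊229634·61/10000⌋=1400; principal=7716-1400=6316; balance=229634-6316=223318
8. interest=⌊223318·61/10000⌋=1362; principal=7716-1362=6354; balance=223318-6354=216964
9. interest=⌊216964·61/10000⌋=1323; principal=7716-1323=6393; balance=216964-6393=210571
10. interest=⌊210571·61/10000⌋=1284; principal=7716-1284=6432; balance=210571-6432=204139
11. interest=⌊204139·61/10000⌋=1245; principal=7716-1245=6471; balance=204139-6471=197668
12. interest=⌊197668·61/10000⌋=1205; principal=7716-1205=6511; balance=197668-6511=191157
13. interest=⌊191157·61/10000⌋=1166; principal=7716-1166=6550; balance=191157-6550=184607
14. interest=⌊184607·61/10000⌋=1126; principal=7716-1126=6590; balance=184607-6590=178017
15. interest=⌊178017·61/10000⌋=1085; principal=7716-1085=6631; balance=178017-6631=171386
16. interest=⌊171386·61/10000⌋=1045; principal=7716-1045=6671; balance=171386-6671=164715
17. interest=⌊164715·61/10000⌋=1004; principal=7716-1004=6712; balance=164715-6712=158003
18. interest=⌊158003·61/10000⌋=963; principal=7716-963=6753; balance=158003-6753=151250
19. interest=⌊151250·61/10000⌋=922; principal=7716-922=6794; balance=151250-6794=144456
20. interest=⌊144456·61/10000⌋=881; principal=7716-881=6835; balance=144456-6835=137621
21. interest=⌊137621·61/10000⌋=839; principal=7716-839=6877; balance=137621-6877=130744
22. interest=⌊130744·61/10000⌋=797; principal=7716-797=6919; balance=130744-6919=123825
23. interest=⌊123825·61/10000⌋=755; principal=7716-755=6961; balance=123825-6961=116864
24. interest=⌊116864·61/10000⌋=712; principal=7716-712=7004; balance=116864-7004=109860
25. interest=⌊109860·61/10000⌋=670; principal=7716-670=7046; balance=109860-7046=102814
26. interest=⌊102814·61/10000⌋=627; principal=7716-627=7089; balance=102814-7089=95725
27. interest=⌊95725·61/10000⌋=583; principal=7716-583=7133; balance=95725-7133=88592
28. interest=⌊88592·61/10000⌋=540; principal=7716-540=7176; balance=88592-7176=81416
29. interest=⌊81416·61/10000⌋=496; principal=7716-496=7220; balance=81416-7220=74196
30. interest=⌊74196·61/10000⌋=452; principal=7716-452=7264; balance=74196-7264=66932
31. interest=⌊66932·61/10000⌋=408; principal=7716-408=7308; balance=66932-7308=59624
32. interest=⌊59624·61/10000⌋=363; principal=7716-363=7353; balance=59624-7353=52271
33. interest=⌊52271·61/10000⌋=318; principal=7716-318=7398; balance=52271-7398=44873
34. interest=⌊44873·61/10000⌋=273; principal=7716-273=7443; balance=44873-7443=37430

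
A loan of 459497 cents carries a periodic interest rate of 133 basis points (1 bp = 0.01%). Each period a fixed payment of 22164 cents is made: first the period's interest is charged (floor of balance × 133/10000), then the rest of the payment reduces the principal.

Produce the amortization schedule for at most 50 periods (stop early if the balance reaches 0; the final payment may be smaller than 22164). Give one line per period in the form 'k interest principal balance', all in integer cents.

1. interest=⌊459497·133/10000⌋=6111; principal=22164-6111=16053; balance=459497-16053=443444
2. interest=⌊443444·133/10000⌋=5897; principal=22164-5897=16267; balance=443444-16267=427177
3. interest=⌊427177·133/10000⌋=5681; principal=22164-5681=16483; balance=427177-16483=410694
4. interest=⌊410694·133/10000⌋=5462; principal=22164-5462=16702; balance=410694-16702=393992
5. interest=⌊393992·133/10000⌋=5240; principal=22164-5240=16924; balance=393992-16924=377068
6. interest=⌊377068·133/10000⌋=5015; principal=22164-5015=17149; balance=377068-17149=359919
7. interest=⌊359919·133/10000⌋=4786; principal=22164-4786=17378; balance=359919-17378=342541
8. interest=⌊342541·133/10000⌋=4555; principal=22164-4555=17609; balance=342541-17609=324932
9. interest=⌊324932·133/10000⌋=4321; principal=22164-4321=17843; balance=324932-17843=307089
10. interest=⌊307089·133/10000⌋=4084; principal=22164-4084=18080; balance=307089-18080=289009
11. interest=⌊289009·133/10000⌋=3843; principal=22164-3843=18321; balance=289009-18321=270688
12. interest=⌊270688·133/10000⌋=3600; principal=22164-3600=18564; balance=270688-18564=252124
13. interest=⌊252124·133/10000⌋=3353; principal=22164-3353=18811; balance=252124-18811=233313
14. interest=⌊233313·133/10000⌋=3103; principal=22164-3103=19061; balance=233313-19061=214252
15. interest=⌊214252·133/10000⌋=2849; principal=22164-2849=19315; balance=214252-19315=194937
16. interest=⌊194937·133/10000⌋=2592; principal=22164-2592=19572; balance=194937-19572=175365
17. interest=⌊175365·133/10000⌋=2332; principal=22164-2332=19832; balance=175365-19832=155533
18. interest=⌊155533·133/10000⌋=2068; principal=22164-2068=20096; balance=155533-20096=135437
19. interest=⌊135437·133/10000⌋=1801; principal=22164-1801=20363; balance=135437-20363=115074
20. interest=⌊115074·133/10000⌋=1530; principal=22164-1530=20634; balance=115074-20634=94440
21. interest=⌊94440·133/10000⌋=1256; principal=22164-1256=20908; balance=94440-20908=73532
22. interest=⌊73532·133/10000⌋=977; principal=22164-977=21187; balance=73532-21187=52345
23. interest=⌊52345·133/10000⌋=696; principal=22164-696=21468; balance=52345-21468=30877
24. interest=⌊30877·133/10000⌋=410; principal=22164-410=21754; balance=30877-21754=9123
25. interest=⌊9123·133/10000⌋=121; principal=min(22164-121,9123)=9123; balance=9123-9123=0

1 6111 16053 443444
2 5897 16267 427177
3 5681 16483 410694
4 5462 16702 393992
5 5240 16924 377068
6 5015 17149 359919
7 4786 17378 342541
8 4555 17609 324932
9 4321 17843 307089
10 4084 18080 289009
11 3843 18321 270688
12 3600 18564 252124
13 3353 18811 233313
14 3103 19061 214252
15 2849 19315 194937
16 2592 19572 175365
17 2332 19832 155533
18 2068 20096 135437
19 1801 20363 115074
20 1530 20634 94440
21 1256 20908 73532
22 977 21187 52345
23 696 21468 30877
24 410 21754 9123
25 121 9123 0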